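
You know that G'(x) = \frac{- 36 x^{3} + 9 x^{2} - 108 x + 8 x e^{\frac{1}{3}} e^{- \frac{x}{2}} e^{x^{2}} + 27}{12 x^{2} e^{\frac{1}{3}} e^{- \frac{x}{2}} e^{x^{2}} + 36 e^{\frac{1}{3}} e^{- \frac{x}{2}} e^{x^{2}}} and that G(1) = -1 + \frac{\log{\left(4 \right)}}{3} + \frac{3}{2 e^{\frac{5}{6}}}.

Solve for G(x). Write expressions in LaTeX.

Recover the given G'(x) by differentiating a candidate G(x); any mismatch rules it out.
A general antiderivative is \frac{3 e^{- x^{2} + \frac{x}{2} - \frac{1}{3}}}{2} + \frac{\log{\left(x^{2} + 3 \right)}}{3} + C.
The condition gives C = -1 + \frac{\log{\left(4 \right)}}{3} + \frac{3}{2 e^{\frac{5}{6}}} - (\frac{\log{\left(4 \right)}}{3} + \frac{3}{2 e^{\frac{5}{6}}}) = -1.
So G(x) = \frac{3 e^{- x^{2} + \frac{x}{2} - \frac{1}{3}}}{2} + \frac{\log{\left(x^{2} + 3 \right)}}{3} - 1.
Check: d/dx[\frac{3 e^{- x^{2} + \frac{x}{2} - \frac{1}{3}}}{2} + \frac{\log{\left(x^{2} + 3 \right)}}{3} - 1] = \frac{- 36 x^{3} + 9 x^{2} - 108 x + 8 x e^{\frac{1}{3}} e^{- \frac{x}{2}} e^{x^{2}} + 27}{12 x^{2} e^{\frac{1}{3}} e^{- \frac{x}{2}} e^{x^{2}} + 36 e^{\frac{1}{3}} e^{- \frac{x}{2}} e^{x^{2}}} = G'(x).

G(x) = \frac{3 e^{- x^{2} + \frac{x}{2} - \frac{1}{3}}}{2} + \frac{\log{\left(x^{2} + 3 \right)}}{3} - 1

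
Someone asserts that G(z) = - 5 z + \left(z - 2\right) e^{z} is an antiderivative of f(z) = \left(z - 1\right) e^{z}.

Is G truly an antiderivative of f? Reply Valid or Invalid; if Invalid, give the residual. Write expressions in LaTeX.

d/dz[G] = z e^{z} - e^{z} - 5
d/dz[G] - f(z) = -5 != 0.

Invalid: d/dz[G] - f = -5, which is not 0.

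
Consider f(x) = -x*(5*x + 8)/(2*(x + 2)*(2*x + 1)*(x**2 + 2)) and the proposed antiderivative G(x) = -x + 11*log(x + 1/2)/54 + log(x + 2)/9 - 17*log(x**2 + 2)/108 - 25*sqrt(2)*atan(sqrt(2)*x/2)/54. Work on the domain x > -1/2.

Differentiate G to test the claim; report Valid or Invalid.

d/dx[G] = (-4*x**4 - 10*x**3 - 17*x**2 - 28*x - 8)/(4*x**4 + 10*x**3 + 12*x**2 + 20*x + 8)
d/dx[G] - f(x) = -1 != 0.

Invalid: d/dx[G] - f = -1, which is not 0.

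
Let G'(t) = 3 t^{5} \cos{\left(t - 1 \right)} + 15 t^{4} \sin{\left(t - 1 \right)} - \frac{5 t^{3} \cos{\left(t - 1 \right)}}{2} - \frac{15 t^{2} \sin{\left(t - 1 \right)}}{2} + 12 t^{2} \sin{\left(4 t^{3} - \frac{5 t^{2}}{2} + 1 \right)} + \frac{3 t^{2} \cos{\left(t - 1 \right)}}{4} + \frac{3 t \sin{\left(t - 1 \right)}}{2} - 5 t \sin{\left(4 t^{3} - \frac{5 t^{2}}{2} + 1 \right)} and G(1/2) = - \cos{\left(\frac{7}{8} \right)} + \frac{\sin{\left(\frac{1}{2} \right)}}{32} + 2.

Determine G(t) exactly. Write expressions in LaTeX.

G(t) = 3 t^{5} \sin{\left(t - 1 \right)} - \frac{5 t^{3} \sin{\left(t - 1 \right)}}{2} + \frac{3 t^{2} \sin{\left(t - 1 \right)}}{4} - \cos{\left(4 t^{3} - \frac{5 t^{2}}{2} + 1 \right)} + 2

Integrate term by term and add the pieces.
A general antiderivative is - \left(- 3 t^{5} + \frac{5 t^{3}}{2} - \frac{3 t^{2}}{4}\right) \sin{\left(t - 1 \right)} - \cos{\left(4 t^{3} - \frac{5 t^{2}}{2} + 1 \right)} + C.
The condition gives C = - \cos{\left(\frac{7}{8} \right)} + \frac{\sin{\left(\frac{1}{2} \right)}}{32} + 2 - (- \cos{\left(\frac{7}{8} \right)} + \frac{\sin{\left(\frac{1}{2} \right)}}{32}) = 2.
So G(t) = 3 t^{5} \sin{\left(t - 1 \right)} - \frac{5 t^{3} \sin{\left(t - 1 \right)}}{2} + \frac{3 t^{2} \sin{\left(t - 1 \right)}}{4} - \cos{\left(4 t^{3} - \frac{5 t^{2}}{2} + 1 \right)} + 2.
Check: d/dt[3 t^{5} \sin{\left(t - 1 \right)} - \frac{5 t^{3} \sin{\left(t - 1 \right)}}{2} + \frac{3 t^{2} \sin{\left(t - 1 \right)}}{4} - \cos{\left(4 t^{3} - \frac{5 t^{2}}{2} + 1 \right)} + 2] = 3 t^{5} \cos{\left(t - 1 \right)} + 15 t^{4} \sin{\left(t - 1 \right)} - \frac{5 t^{3} \cos{\left(t - 1 \right)}}{2} - \frac{15 t^{2} \sin{\left(t - 1 \right)}}{2} + 12 t^{2} \sin{\left(4 t^{3} - \frac{5 t^{2}}{2} + 1 \right)} + \frac{3 t^{2} \cos{\left(t - 1 \right)}}{4} + \frac{3 t \sin{\left(t - 1 \right)}}{2} - 5 t \sin{\left(4 t^{3} - \frac{5 t^{2}}{2} + 1 \right)} = G'(t).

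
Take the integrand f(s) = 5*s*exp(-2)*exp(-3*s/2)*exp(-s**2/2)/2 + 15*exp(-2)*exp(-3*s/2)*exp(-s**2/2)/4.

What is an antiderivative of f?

The substitution u = -s**2/2 - 3*s/2 - 2 works: f is exactly (dF/du)*(du/ds) for that inner function.
Check: d/ds[-5*exp(-2)*exp(-3*s/2)*exp(-s**2/2)/2] = (10*s + 15)*exp(-2)*exp(-3*s/2)*exp(-s**2/2)/4, which equals f(s).

An antiderivative is F(s) = -5*exp(-2)*exp(-3*s/2)*exp(-s**2/2)/2.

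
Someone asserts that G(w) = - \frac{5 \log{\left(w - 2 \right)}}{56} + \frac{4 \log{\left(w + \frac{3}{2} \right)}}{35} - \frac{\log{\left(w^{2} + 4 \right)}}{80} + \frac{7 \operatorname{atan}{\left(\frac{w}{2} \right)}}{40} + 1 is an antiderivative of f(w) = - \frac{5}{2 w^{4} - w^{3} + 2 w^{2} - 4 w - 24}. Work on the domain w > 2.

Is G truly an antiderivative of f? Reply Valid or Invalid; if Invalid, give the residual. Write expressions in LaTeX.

Valid. The derivative of G reproduces f.

d/dw[G] = - \frac{5}{2 w^{4} - w^{3} + 2 w^{2} - 4 w - 24}
This equals f(w) exactly, so the claim holds.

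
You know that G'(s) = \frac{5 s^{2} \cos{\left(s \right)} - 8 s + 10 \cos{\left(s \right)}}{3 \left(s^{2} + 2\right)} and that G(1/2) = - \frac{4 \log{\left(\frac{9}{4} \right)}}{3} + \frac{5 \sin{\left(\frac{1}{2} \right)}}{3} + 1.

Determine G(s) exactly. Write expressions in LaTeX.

Any candidate G(s) must reproduce the stated G'(s) exactly.
A general antiderivative is - \frac{4 \log{\left(s^{2} + 2 \right)}}{3} + \frac{5 \sin{\left(s \right)}}{3} + C.
The condition gives C = - \frac{4 \log{\left(\frac{9}{4} \right)}}{3} + \frac{5 \sin{\left(\frac{1}{2} \right)}}{3} + 1 - (- \frac{4 \log{\left(\frac{9}{4} \right)}}{3} + \frac{5 \sin{\left(\frac{1}{2} \right)}}{3}) = 1.
So G(s) = - \frac{4 \log{\left(s^{2} + 2 \right)}}{3} + \frac{5 \sin{\left(s \right)}}{3} + 1.
Check: d/ds[- \frac{4 \log{\left(s^{2} + 2 \right)}}{3} + \frac{5 \sin{\left(s \right)}}{3} + 1] = \frac{5 s^{2} \cos{\left(s \right)} - 8 s + 10 \cos{\left(s \right)}}{3 s^{2} + 6}, which equals G'(s).

G(s) = - \frac{4 \log{\left(s^{2} + 2 \right)}}{3} + \frac{5 \sin{\left(s \right)}}{3} + 1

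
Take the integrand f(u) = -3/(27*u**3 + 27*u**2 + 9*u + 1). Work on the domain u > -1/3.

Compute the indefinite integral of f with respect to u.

Differentiate the proposed F(u) back; it has to land on f(u) exactly.
Check: d/du[1/(18*u**2 + 12*u + 2)] = -3/(27*u**3 + 27*u**2 + 9*u + 1) = f(u).

F(u) = 1/(18*u**2 + 12*u + 2) + C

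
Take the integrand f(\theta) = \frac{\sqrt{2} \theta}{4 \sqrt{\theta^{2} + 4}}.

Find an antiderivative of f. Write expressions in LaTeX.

f matches the chain-rule pattern g'(h)*h' with inner function h(\theta) = \frac{\theta^{2}}{2} + 2; substituting u = h(\theta) collapses the integral.
Check: d/d\theta[\frac{\sqrt{\frac{\theta^{2}}{2} + 2}}{2}] = \frac{\sqrt{2} \theta}{4 \sqrt{\theta^{2} + 4}} = f(\theta).

An antiderivative is F(\theta) = \frac{\sqrt{\frac{\theta^{2}}{2} + 2}}{2}.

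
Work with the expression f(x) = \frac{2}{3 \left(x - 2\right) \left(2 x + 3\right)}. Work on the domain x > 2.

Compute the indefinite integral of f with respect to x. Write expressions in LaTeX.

Factor the denominator (3 \left(x - 2\right) \left(2 x + 3\right)) and decompose: f = - \frac{4}{21 \left(2 x + 3\right)} + \frac{2}{21 \left(x - 2\right)}; each piece integrates to a log, atan, or power term.
Check: d/dx[\frac{2 \log{\left(x - 2 \right)}}{21} - \frac{2 \log{\left(x + \frac{3}{2} \right)}}{21}] = \frac{2}{6 x^{2} - 3 x - 18}, which equals f(x).

F(x) = \frac{2 \log{\left(x - 2 \right)}}{21} - \frac{2 \log{\left(x + \frac{3}{2} \right)}}{21} + C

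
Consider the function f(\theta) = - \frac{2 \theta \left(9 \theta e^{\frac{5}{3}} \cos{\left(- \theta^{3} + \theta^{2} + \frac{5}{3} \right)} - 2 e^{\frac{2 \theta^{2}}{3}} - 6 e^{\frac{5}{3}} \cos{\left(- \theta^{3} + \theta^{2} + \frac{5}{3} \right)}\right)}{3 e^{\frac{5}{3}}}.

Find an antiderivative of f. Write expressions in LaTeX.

An antiderivative is F(\theta) = \frac{e^{\frac{2 \theta^{2}}{3}}}{e^{\frac{5}{3}}} + 2 \sin{\left(- \theta^{3} + \theta^{2} + \frac{5}{3} \right)}.

Check any antiderivative F(\theta) by computing F'(\theta) and comparing it with f(\theta).
Check: d/d\theta[\frac{e^{\frac{2 \theta^{2}}{3}}}{e^{\frac{5}{3}}} + 2 \sin{\left(- \theta^{3} + \theta^{2} + \frac{5}{3} \right)}] = \frac{- 18 \theta^{2} e^{\frac{5}{3}} \cos{\left(- \theta^{3} + \theta^{2} + \frac{5}{3} \right)} + 4 \theta e^{\frac{2 \theta^{2}}{3}} + 12 \theta e^{\frac{5}{3}} \cos{\left(- \theta^{3} + \theta^{2} + \frac{5}{3} \right)}}{3 e^{\frac{5}{3}}}, which equals f(\theta).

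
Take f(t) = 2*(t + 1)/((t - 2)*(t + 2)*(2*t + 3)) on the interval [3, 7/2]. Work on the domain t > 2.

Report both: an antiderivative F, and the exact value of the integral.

Antiderivative: F(t) = (3*log(t - 2) + 4*log(t + 3/2) - 7*log(t + 2))/14; value = -log(11/2)/2 - 2*log(9/2)/7 + 3*log(3/2)/14 + 11*log(5)/14

Factor the denominator ((t - 2)*(t + 2)*(2*t + 3)) and decompose: f = 4/(7*(2*t + 3)) - 1/(2*(t + 2)) + 3/(14*(t - 2)); each piece integrates to a log, atan, or power term.
F(t) = (3*log(t - 2) + 4*log(t + 3/2) - 7*log(t + 2))/14 is an antiderivative of f.
Check: d/dt[(3*log(t - 2) + 4*log(t + 3/2) - 7*log(t + 2))/14] = (2*t + 2)/(2*t**3 + 3*t**2 - 8*t - 12), which equals f(t).
F(7/2) = -log(11/2)/2 + 3*log(3/2)/14 + 2*log(5)/7; F(3) = -log(5)/2 + 2*log(9/2)/7.
Integral = F(7/2) - F(3) = -log(11/2)/2 - 2*log(9/2)/7 + 3*log(3/2)/14 + 11*log(5)/14.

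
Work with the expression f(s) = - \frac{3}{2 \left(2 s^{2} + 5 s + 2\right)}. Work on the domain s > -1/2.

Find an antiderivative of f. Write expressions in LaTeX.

An antiderivative is F(s) = \frac{- \log{\left(s + \frac{1}{2} \right)} + \log{\left(s + 2 \right)}}{2}.

Factor the denominator (2 \left(s + 2\right) \left(2 s + 1\right)) and decompose: f = - \frac{1}{2 s + 1} + \frac{1}{2 \left(s + 2\right)}; each piece integrates to a log, atan, or power term.
Check: d/ds[\frac{- \log{\left(s + \frac{1}{2} \right)} + \log{\left(s + 2 \right)}}{2}] = - \frac{3}{4 s^{2} + 10 s + 4}, which equals f(s).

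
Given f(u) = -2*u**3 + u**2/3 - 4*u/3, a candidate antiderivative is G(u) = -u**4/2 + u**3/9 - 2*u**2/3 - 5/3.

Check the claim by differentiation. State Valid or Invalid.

Valid: G'(u) = f(u).

d/du[G] = -2*u**3 + u**2/3 - 4*u/3
This equals f(u) exactly, so the claim holds.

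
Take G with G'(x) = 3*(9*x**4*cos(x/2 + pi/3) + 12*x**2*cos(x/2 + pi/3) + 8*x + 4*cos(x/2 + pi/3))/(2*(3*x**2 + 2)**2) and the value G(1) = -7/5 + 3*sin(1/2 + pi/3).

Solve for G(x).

G(x) = 3*sin(x/2 + pi/3) - 1 - 1/(3*x**2/2 + 1)

A candidate passes only if d/dx[G] lands on the given G'(x) exactly.
A general antiderivative is 3*sin(x/2 + pi/3) - 1/(3*x**2/2 + 1) + C.
The condition gives C = -7/5 + 3*sin(1/2 + pi/3) - (-2/5 + 3*sin(1/2 + pi/3)) = -1.
So G(x) = 3*sin(x/2 + pi/3) - 1 - 1/(3*x**2/2 + 1).
Check: d/dx[3*sin(x/2 + pi/3) - 1 - 1/(3*x**2/2 + 1)] = (27*x**4*cos(x/2 + pi/3) + 36*x**2*cos(x/2 + pi/3) + 24*x + 12*cos(x/2 + pi/3))/(18*x**4 + 24*x**2 + 8), which equals G'(x).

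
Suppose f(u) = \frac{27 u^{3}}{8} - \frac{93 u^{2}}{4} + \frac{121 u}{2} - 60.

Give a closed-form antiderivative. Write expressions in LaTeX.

The integrand splits into summands that can be handled one at a time.
Check: d/du[\frac{27 u^{4}}{32} - \frac{31 u^{3}}{4} + \frac{121 u^{2}}{4} - 60 u] = \frac{27 u^{3}}{8} - \frac{93 u^{2}}{4} + \frac{121 u}{2} - 60 = f(u).

An antiderivative is F(u) = \frac{27 u^{4}}{32} - \frac{31 u^{3}}{4} + \frac{121 u^{2}}{4} - 60 u.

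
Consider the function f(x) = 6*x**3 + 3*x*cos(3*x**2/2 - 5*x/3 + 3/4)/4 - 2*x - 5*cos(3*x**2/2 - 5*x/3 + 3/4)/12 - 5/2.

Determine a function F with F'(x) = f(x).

Integrate term by term and add the pieces.
Check: d/dx[3*x**4/2 - x**2 - 5*x/2 + sin(3*x**2/2 - 5*x/3 + 3/4)/4] = 6*x**3 + 3*x*cos(3*x**2/2 - 5*x/3 + 3/4)/4 - 2*x - 5*cos(3*x**2/2 - 5*x/3 + 3/4)/12 - 5/2 = f(x).

An antiderivative is F(x) = 3*x**4/2 - x**2 - 5*x/2 + sin(3*x**2/2 - 5*x/3 + 3/4)/4.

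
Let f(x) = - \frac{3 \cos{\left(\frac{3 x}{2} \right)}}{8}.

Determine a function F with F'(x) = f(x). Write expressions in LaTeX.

An antiderivative is F(x) = - \frac{\sin{\left(\frac{3 x}{2} \right)}}{4}.

Check any antiderivative F(x) by computing F'(x) and comparing it with f(x).
Check: d/dx[- \frac{\sin{\left(\frac{3 x}{2} \right)}}{4}] = - \frac{3 \cos{\left(\frac{3 x}{2} \right)}}{8} = f(x).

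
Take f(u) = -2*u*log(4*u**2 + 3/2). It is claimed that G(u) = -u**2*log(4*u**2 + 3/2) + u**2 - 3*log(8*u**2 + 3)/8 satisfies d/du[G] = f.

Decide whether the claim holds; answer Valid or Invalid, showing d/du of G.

Valid - differentiating G returns exactly f.

d/du[G] = -2*u*log(4*u**2 + 3/2)
This equals f(u) exactly, so the claim holds.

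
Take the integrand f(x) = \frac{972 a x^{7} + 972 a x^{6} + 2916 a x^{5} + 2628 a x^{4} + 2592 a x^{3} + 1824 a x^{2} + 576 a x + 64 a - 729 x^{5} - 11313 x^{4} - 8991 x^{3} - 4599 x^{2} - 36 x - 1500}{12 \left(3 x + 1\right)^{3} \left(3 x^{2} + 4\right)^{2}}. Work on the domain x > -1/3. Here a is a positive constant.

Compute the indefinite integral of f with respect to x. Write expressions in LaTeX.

An antiderivative F(x) passes only if d/dx[F] lands on f(x) exactly.
Check: d/dx[\frac{108 a x^{5} + 72 a x^{4} + 156 a x^{3} + 96 a x^{2} + 16 a x + 81 x^{3} + 642 x^{2} + 369 x + 124}{324 x^{4} + 216 x^{3} + 468 x^{2} + 288 x + 48}] = \frac{972 a x^{7} + 972 a x^{6} + 2916 a x^{5} + 2628 a x^{4} + 2592 a x^{3} + 1824 a x^{2} + 576 a x + 64 a - 729 x^{5} - 11313 x^{4} - 8991 x^{3} - 4599 x^{2} - 36 x - 1500}{2916 x^{7} + 2916 x^{6} + 8748 x^{5} + 7884 x^{4} + 7776 x^{3} + 5472 x^{2} + 1728 x + 192}, which equals f(x).

F(x) = \frac{108 a x^{5} + 72 a x^{4} + 156 a x^{3} + 96 a x^{2} + 16 a x + 81 x^{3} + 642 x^{2} + 369 x + 124}{324 x^{4} + 216 x^{3} + 468 x^{2} + 288 x + 48} + C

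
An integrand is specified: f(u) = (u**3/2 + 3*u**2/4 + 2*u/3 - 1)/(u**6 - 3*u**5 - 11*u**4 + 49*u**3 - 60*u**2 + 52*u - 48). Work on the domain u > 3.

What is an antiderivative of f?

An antiderivative is F(u) = 17*log(u - 3)/56 - 223*log(u - 2)/675 + 71*log(u + 4)/12852 + 217*log(u**2 + 1)/20400 + 169*atan(u)/10200 + 11/(45*u - 90).

Factor the denominator (12*(u - 3)*(u - 2)**2*(u + 4)*(u**2 + 1)) and decompose: f = (217*u + 169)/(10200*(u**2 + 1)) + 71/(12852*(u + 4)) - 223/(675*(u - 2)) - 11/(45*(u - 2)**2) + 17/(56*(u - 3)); each piece integrates to a log, atan, or power term.
Check: d/du[17*log(u - 3)/56 - 223*log(u - 2)/675 + 71*log(u + 4)/12852 + 217*log(u**2 + 1)/20400 + 169*atan(u)/10200 + 11/(45*u - 90)] = (6*u**3 + 9*u**2 + 8*u - 12)/(12*u**6 - 36*u**5 - 132*u**4 + 588*u**3 - 720*u**2 + 624*u - 576), which equals f(u).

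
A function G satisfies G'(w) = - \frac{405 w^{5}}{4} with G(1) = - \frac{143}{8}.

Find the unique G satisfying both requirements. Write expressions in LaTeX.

Differentiate the proposed G(w) back; it has to land on the given G'(w).
A general antiderivative is - \frac{135 w^{6}}{8} + C.
The condition gives C = - \frac{143}{8} - (- \frac{135}{8}) = -1.
So G(w) = - \frac{135 w^{6}}{8} - 1.
Check: d/dw[- \frac{135 w^{6}}{8} - 1] = - \frac{405 w^{5}}{4} = G'(w).

G(w) = - \frac{135 w^{6}}{8} - 1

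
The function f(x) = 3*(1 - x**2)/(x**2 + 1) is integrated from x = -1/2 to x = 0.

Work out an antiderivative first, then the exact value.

Since d/dx undoes antidifferentiation here, F'(x) = f(x) is required of F(x).
F(x) = 3*(-x + 2*atan(x)) is an antiderivative of f.
Check: d/dx[3*(-x + 2*atan(x))] = (3 - 3*x**2)/(x**2 + 1), which equals f(x).
F(0) = 0; F(-1/2) = 3/2 - 6*atan(1/2).
Integral = F(0) - F(-1/2) = -3/2 + 6*atan(1/2).

Antiderivative: F(x) = 3*(-x + 2*atan(x)); value = -3/2 + 6*atan(1/2)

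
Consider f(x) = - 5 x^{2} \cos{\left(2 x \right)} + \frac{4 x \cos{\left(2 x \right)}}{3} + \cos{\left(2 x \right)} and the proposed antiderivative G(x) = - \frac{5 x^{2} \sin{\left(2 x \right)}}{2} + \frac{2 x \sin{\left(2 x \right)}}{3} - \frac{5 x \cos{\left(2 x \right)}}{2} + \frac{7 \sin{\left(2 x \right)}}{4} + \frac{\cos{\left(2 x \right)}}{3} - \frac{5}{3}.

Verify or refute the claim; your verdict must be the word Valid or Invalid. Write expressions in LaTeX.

Valid. The derivative of G reproduces f.

d/dx[G] = - 5 x^{2} \cos{\left(2 x \right)} + \frac{4 x \cos{\left(2 x \right)}}{3} + \cos{\left(2 x \right)}
This equals f(x) exactly, so the claim holds.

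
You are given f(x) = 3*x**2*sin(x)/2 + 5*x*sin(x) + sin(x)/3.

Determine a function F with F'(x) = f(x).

An antiderivative is F(x) = -3*x**2*cos(x)/2 + 3*x*sin(x) - 5*x*cos(x) + 5*sin(x) + 8*cos(x)/3.

The integrand splits into summands that can be handled one at a time.
Check: d/dx[-3*x**2*cos(x)/2 + 3*x*sin(x) - 5*x*cos(x) + 5*sin(x) + 8*cos(x)/3] = 3*x**2*sin(x)/2 + 5*x*sin(x) + sin(x)/3 = f(x).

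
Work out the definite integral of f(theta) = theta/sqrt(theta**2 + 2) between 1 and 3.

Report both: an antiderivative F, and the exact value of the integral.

Antiderivative: F(theta) = sqrt(theta**2 + 2); value = -sqrt(3) + sqrt(11)

f matches the chain-rule pattern g'(h)*h' with inner function h(theta) = theta**2 + 2; substituting u = h(theta) collapses the integral.
F(theta) = sqrt(theta**2 + 2) is an antiderivative of f.
Check: d/dtheta[sqrt(theta**2 + 2)] = theta/sqrt(theta**2 + 2) = f(theta).
F(3) = sqrt(11); F(1) = sqrt(3).
Integral = F(3) - F(1) = -sqrt(3) + sqrt(11).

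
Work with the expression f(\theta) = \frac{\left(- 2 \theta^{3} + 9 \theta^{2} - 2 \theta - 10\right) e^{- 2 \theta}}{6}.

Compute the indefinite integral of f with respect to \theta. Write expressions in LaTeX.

f has the shape u'v + uv' for u = \frac{\theta^{3}}{6} - \frac{\theta^{2}}{2} - \frac{\theta}{3} + \frac{2}{3} and v = e^{- 2 \theta} — it is the derivative of the product u*v.
Check: d/d\theta[\frac{\left(\theta^{3} - 3 \theta^{2} - 2 \theta + 4\right) e^{- 2 \theta}}{6}] = \frac{\left(- 2 \theta^{3} + 9 \theta^{2} - 2 \theta - 10\right) e^{- 2 \theta}}{6} = f(\theta).

F(\theta) = \frac{\left(\theta^{3} - 3 \theta^{2} - 2 \theta + 4\right) e^{- 2 \theta}}{6} + C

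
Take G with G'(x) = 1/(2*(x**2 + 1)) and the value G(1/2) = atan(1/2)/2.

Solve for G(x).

A candidate passes only if d/dx[G] lands on the given G'(x) exactly.
A general antiderivative is atan(x)/2 + C.
The condition gives C = atan(1/2)/2 - (atan(1/2)/2) = 0.
So G(x) = atan(x)/2.
Check: d/dx[atan(x)/2] = 1/(2*x**2 + 2), which equals G'(x).

G(x) = atan(x)/2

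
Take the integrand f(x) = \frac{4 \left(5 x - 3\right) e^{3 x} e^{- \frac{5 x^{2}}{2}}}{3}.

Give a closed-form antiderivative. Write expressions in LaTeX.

f matches the chain-rule pattern g'(h)*h' with inner function h(x) = - \frac{5 x^{2}}{2} + 3 x; substituting u = h(x) collapses the integral.
Check: d/dx[- \frac{4 e^{- \frac{5 x^{2}}{2} + 3 x}}{3}] = \frac{20 x e^{3 x} e^{- \frac{5 x^{2}}{2}}}{3} - 4 e^{3 x} e^{- \frac{5 x^{2}}{2}}, which equals f(x).

An antiderivative is F(x) = - \frac{4 e^{- \frac{5 x^{2}}{2} + 3 x}}{3}.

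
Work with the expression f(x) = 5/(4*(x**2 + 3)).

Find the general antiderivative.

For F(x) to be correct the identity F'(x) - f(x) = 0 must hold.
Check: d/dx[5*sqrt(3)*atan(sqrt(3)*x/3)/12] = 5/(4*x**2 + 12), which equals f(x).

F(x) = 5*sqrt(3)*atan(sqrt(3)*x/3)/12 + C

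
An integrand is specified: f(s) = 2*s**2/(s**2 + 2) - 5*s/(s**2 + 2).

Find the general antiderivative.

The integrand splits into summands that can be handled one at a time.
Check: d/ds[2*s - 5*log(s**2 + 2)/2 - 2*sqrt(2)*atan(sqrt(2)*s/2)] = (2*s**2 - 5*s)/(s**2 + 2), which equals f(s).

F(s) = 2*s - 5*log(s**2 + 2)/2 - 2*sqrt(2)*atan(sqrt(2)*s/2) + C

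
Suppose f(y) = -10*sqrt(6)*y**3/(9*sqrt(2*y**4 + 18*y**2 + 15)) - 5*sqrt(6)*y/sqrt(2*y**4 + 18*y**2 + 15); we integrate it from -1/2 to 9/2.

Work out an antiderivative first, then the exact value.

Antiderivative: F(y) = -5*sqrt(6)*sqrt(2*y**4 + 18*y**2 + 15)/18; value = -5*sqrt(3199)/12 + 5*sqrt(471)/36

The substitution u = y**4/3 + 3*y**2 + 5/2 works: f is exactly (dF/du)*(du/dy) for that inner function.
F(y) = -5*sqrt(6)*sqrt(2*y**4 + 18*y**2 + 15)/18 is an antiderivative of f.
Check: d/dy[-5*sqrt(6)*sqrt(2*y**4 + 18*y**2 + 15)/18] = (-10*sqrt(6)*y**3 - 45*sqrt(6)*y)/(9*sqrt(2*y**4 + 18*y**2 + 15)), which equals f(y).
F(9/2) = -5*sqrt(3199)/12; F(-1/2) = -5*sqrt(471)/36.
Integral = F(9/2) - F(-1/2) = -5*sqrt(3199)/12 + 5*sqrt(471)/36.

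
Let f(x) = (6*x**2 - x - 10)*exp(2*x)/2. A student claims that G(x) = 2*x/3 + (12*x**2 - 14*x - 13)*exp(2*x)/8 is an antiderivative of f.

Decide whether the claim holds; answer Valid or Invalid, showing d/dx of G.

d/dx[G] = 3*x**2*exp(2*x) - x*exp(2*x)/2 - 5*exp(2*x) + 2/3
d/dx[G] - f(x) = 2/3 != 0.

Invalid: d/dx[G] - f = 2/3, which is not 0.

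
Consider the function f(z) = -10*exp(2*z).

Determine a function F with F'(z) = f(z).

An antiderivative is F(z) = -5*exp(2*z).

Check any antiderivative F(z) by computing F'(z) and comparing it with f(z).
Check: d/dz[-5*exp(2*z)] = -10*exp(2*z) = f(z).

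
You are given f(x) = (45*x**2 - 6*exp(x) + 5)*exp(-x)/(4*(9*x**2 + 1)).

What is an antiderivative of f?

An antiderivative is F(x) = (-2*exp(x)*atan(3*x) - 5)*exp(-x)/4.

A candidate is checked by its d/dx: the result must match f(x).
Check: d/dx[(-2*exp(x)*atan(3*x) - 5)*exp(-x)/4] = (45*x**2 - 6*exp(x) + 5)/(36*x**2*exp(x) + 4*exp(x)), which equals f(x).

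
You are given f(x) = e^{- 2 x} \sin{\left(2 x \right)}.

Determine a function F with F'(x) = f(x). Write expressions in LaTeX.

Differentiate the proposed F(x) back; it has to land on f(x) exactly.
Check: d/dx[\frac{\left(- \sin{\left(2 x \right)} - \cos{\left(2 x \right)}\right) e^{- 2 x}}{4}] = e^{- 2 x} \sin{\left(2 x \right)} = f(x).

An antiderivative is F(x) = \frac{\left(- \sin{\left(2 x \right)} - \cos{\left(2 x \right)}\right) e^{- 2 x}}{4}.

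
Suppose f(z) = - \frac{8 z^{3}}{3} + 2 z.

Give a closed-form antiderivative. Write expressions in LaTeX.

An antiderivative is F(z) = - \frac{z^{2} \left(2 z^{2} - 3\right)}{3}.

Integrate term by term and add the pieces.
Check: d/dz[- \frac{z^{2} \left(2 z^{2} - 3\right)}{3}] = - \frac{8 z^{3}}{3} + 2 z = f(z).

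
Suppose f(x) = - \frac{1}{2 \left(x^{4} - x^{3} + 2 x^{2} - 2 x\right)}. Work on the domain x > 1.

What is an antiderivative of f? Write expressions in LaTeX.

Factor the denominator (2 x \left(x - 1\right) \left(x^{2} + 2\right)) and decompose: f = - \frac{x - 2}{12 \left(x^{2} + 2\right)} - \frac{1}{6 \left(x - 1\right)} + \frac{1}{4 x}; each piece integrates to a log, atan, or power term.
Check: d/dx[\frac{6 \log{\left(x \right)} - 4 \log{\left(x - 1 \right)} - \log{\left(x^{2} + 2 \right)} + 2 \sqrt{2} \operatorname{atan}{\left(\frac{\sqrt{2} x}{2} \right)}}{24}] = - \frac{1}{2 x^{4} - 2 x^{3} + 4 x^{2} - 4 x}, which equals f(x).

An antiderivative is F(x) = \frac{6 \log{\left(x \right)} - 4 \log{\left(x - 1 \right)} - \log{\left(x^{2} + 2 \right)} + 2 \sqrt{2} \operatorname{atan}{\left(\frac{\sqrt{2} x}{2} \right)}}{24}.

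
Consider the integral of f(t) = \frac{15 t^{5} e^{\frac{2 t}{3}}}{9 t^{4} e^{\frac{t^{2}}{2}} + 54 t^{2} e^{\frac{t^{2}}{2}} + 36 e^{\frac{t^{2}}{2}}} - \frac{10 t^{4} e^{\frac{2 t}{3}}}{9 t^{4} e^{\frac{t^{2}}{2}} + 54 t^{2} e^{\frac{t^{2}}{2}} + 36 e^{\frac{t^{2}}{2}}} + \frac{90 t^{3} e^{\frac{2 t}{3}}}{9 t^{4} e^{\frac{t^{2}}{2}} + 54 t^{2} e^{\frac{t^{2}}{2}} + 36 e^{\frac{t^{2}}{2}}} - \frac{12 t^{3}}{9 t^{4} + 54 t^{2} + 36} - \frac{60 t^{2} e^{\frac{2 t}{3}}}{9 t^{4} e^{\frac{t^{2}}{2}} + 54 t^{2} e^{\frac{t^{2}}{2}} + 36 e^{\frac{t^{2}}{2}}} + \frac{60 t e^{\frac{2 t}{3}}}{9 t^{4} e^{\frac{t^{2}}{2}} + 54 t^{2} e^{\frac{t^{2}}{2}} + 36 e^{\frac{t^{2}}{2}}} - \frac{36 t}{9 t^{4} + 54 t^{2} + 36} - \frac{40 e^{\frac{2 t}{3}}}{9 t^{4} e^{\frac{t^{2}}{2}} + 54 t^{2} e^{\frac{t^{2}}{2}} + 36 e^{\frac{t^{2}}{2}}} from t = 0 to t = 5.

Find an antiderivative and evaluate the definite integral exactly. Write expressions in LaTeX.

Integrate term by term and add the pieces.
F(t) = \frac{- 5 e^{- \frac{t^{2}}{2} + \frac{2 t}{3}} - \log{\left(\frac{t^{4}}{2} + 3 t^{2} + 2 \right)}}{3} is an antiderivative of f.
Check: d/dt[\frac{- 5 e^{- \frac{t^{2}}{2} + \frac{2 t}{3}} - \log{\left(\frac{t^{4}}{2} + 3 t^{2} + 2 \right)}}{3}] = \frac{15 t^{5} e^{\frac{2 t}{3}} e^{- \frac{t^{2}}{2}} - 10 t^{4} e^{\frac{2 t}{3}} e^{- \frac{t^{2}}{2}} + 90 t^{3} e^{\frac{2 t}{3}} e^{- \frac{t^{2}}{2}} - 12 t^{3} - 60 t^{2} e^{\frac{2 t}{3}} e^{- \frac{t^{2}}{2}} + 60 t e^{\frac{2 t}{3}} e^{- \frac{t^{2}}{2}} - 36 t - 40 e^{\frac{2 t}{3}} e^{- \frac{t^{2}}{2}}}{9 t^{4} + 54 t^{2} + 36}, which equals f(t).
F(5) = - \frac{\log{\left(\frac{779}{2} \right)}}{3} - \frac{5}{3 e^{\frac{55}{6}}}; F(0) = - \frac{5}{3} - \frac{\log{\left(2 \right)}}{3}.
Integral = F(5) - F(0) = - \frac{\log{\left(\frac{779}{2} \right)}}{3} - \frac{5}{3 e^{\frac{55}{6}}} + \frac{\log{\left(2 \right)}}{3} + \frac{5}{3}.

Antiderivative: F(t) = \frac{- 5 e^{- \frac{t^{2}}{2} + \frac{2 t}{3}} - \log{\left(\frac{t^{4}}{2} + 3 t^{2} + 2 \right)}}{3}; value = - \frac{\log{\left(\frac{779}{2} \right)}}{3} - \frac{5}{3 e^{\frac{55}{6}}} + \frac{\log{\left(2 \right)}}{3} + \frac{5}{3}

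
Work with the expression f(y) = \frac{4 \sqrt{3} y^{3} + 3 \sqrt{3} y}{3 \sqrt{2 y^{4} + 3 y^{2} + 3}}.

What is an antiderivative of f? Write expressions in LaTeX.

f matches the chain-rule pattern g'(h)*h' with inner function h(y) = \frac{2 y^{4}}{3} + y^{2} + 1; substituting u = h(y) collapses the integral.
Check: d/dy[\frac{\sqrt{3} \sqrt{2 y^{4} + 3 y^{2} + 3}}{3}] = \frac{4 \sqrt{3} y^{3} + 3 \sqrt{3} y}{3 \sqrt{2 y^{4} + 3 y^{2} + 3}} = f(y).

An antiderivative is F(y) = \frac{\sqrt{3} \sqrt{2 y^{4} + 3 y^{2} + 3}}{3}.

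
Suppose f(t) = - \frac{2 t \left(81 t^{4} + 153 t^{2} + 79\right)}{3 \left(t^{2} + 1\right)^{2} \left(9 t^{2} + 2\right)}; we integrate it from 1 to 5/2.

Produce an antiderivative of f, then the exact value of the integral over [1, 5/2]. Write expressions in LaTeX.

Whatever form F(t) takes, F'(t) = f(t) is non-negotiable.
F(t) = - 3 \log{\left(3 t^{2} + \frac{2}{3} \right)} - \frac{2}{3 \left(2 t^{2} + 2\right)} is an antiderivative of f.
Check: d/dt[- 3 \log{\left(3 t^{2} + \frac{2}{3} \right)} - \frac{2}{3 \left(2 t^{2} + 2\right)}] = \frac{- 162 t^{5} - 306 t^{3} - 158 t}{27 t^{6} + 60 t^{4} + 39 t^{2} + 6}, which equals f(t).
F(5/2) = - 3 \log{\left(\frac{233}{12} \right)} - \frac{4}{87}; F(1) = - 3 \log{\left(\frac{11}{3} \right)} - \frac{1}{6}.
Integral = F(5/2) - F(1) = - 3 \log{\left(\frac{233}{12} \right)} + \frac{7}{58} + 3 \log{\left(\frac{11}{3} \right)}.

Antiderivative: F(t) = - 3 \log{\left(3 t^{2} + \frac{2}{3} \right)} - \frac{2}{3 \left(2 t^{2} + 2\right)}; value = - 3 \log{\left(\frac{233}{12} \right)} + \frac{7}{58} + 3 \log{\left(\frac{11}{3} \right)}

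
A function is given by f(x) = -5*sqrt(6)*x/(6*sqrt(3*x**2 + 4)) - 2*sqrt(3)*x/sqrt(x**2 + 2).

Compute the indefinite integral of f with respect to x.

F(x) = -5*sqrt(x**2/2 + 2/3)/3 - 2*sqrt(3*x**2 + 6) + C

Integrate term by term and add the pieces.
Check: d/dx[-5*sqrt(x**2/2 + 2/3)/3 - 2*sqrt(3*x**2 + 6)] = (-5*sqrt(6)*x*sqrt(x**2 + 2) - 12*sqrt(3)*x*sqrt(3*x**2 + 4))/(6*sqrt(x**2 + 2)*sqrt(3*x**2 + 4)), which equals f(x).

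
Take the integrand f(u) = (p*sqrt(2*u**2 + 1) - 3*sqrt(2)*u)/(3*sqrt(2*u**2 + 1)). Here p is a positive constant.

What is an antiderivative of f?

Any candidate F(u) must reproduce f(u) exactly when differentiated.
Check: d/du[p*u/3 - sqrt(u**2 + 1/2)] = (p*sqrt(2*u**2 + 1) - 3*sqrt(2)*u)/(3*sqrt(2*u**2 + 1)) = f(u).

An antiderivative is F(u) = p*u/3 - sqrt(u**2 + 1/2).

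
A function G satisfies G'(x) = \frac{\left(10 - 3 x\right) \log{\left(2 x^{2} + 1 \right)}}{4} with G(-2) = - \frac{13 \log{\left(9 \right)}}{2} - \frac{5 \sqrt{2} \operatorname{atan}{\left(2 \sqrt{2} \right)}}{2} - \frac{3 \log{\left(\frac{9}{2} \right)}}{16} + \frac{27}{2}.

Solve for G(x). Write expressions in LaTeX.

Since d/dx undoes antidifferentiation here, G(x) must give back the stated G'(x).
A general antiderivative is \frac{3 x^{2}}{8} - 5 x + \left(- \frac{3 x^{2}}{8} + \frac{5 x}{2}\right) \log{\left(2 x^{2} + 1 \right)} - \frac{3 \log{\left(x^{2} + \frac{1}{2} \right)}}{16} + \frac{5 \sqrt{2} \operatorname{atan}{\left(\sqrt{2} x \right)}}{2} + C.
The condition gives C = - \frac{13 \log{\left(9 \right)}}{2} - \frac{5 \sqrt{2} \operatorname{atan}{\left(2 \sqrt{2} \right)}}{2} - \frac{3 \log{\left(\frac{9}{2} \right)}}{16} + \frac{27}{2} - (- \frac{13 \log{\left(9 \right)}}{2} - \frac{5 \sqrt{2} \operatorname{atan}{\left(2 \sqrt{2} \right)}}{2} - \frac{3 \log{\left(\frac{9}{2} \right)}}{16} + \frac{23}{2}) = 2.
So G(x) = \frac{3 x^{2}}{8} - 5 x + \left(- \frac{3 x^{2}}{8} + \frac{5 x}{2}\right) \log{\left(2 x^{2} + 1 \right)} - \frac{3 \log{\left(x^{2} + \frac{1}{2} \right)}}{16} + \frac{5 \sqrt{2} \operatorname{atan}{\left(\sqrt{2} x \right)}}{2} + 2.
Check: d/dx[\frac{3 x^{2}}{8} - 5 x + \left(- \frac{3 x^{2}}{8} + \frac{5 x}{2}\right) \log{\left(2 x^{2} + 1 \right)} - \frac{3 \log{\left(x^{2} + \frac{1}{2} \right)}}{16} + \frac{5 \sqrt{2} \operatorname{atan}{\left(\sqrt{2} x \right)}}{2} + 2] = - \frac{3 x \log{\left(2 x^{2} + 1 \right)}}{4} + \frac{5 \log{\left(2 x^{2} + 1 \right)}}{2}, which equals G'(x).

G(x) = \frac{3 x^{2}}{8} - 5 x + \left(- \frac{3 x^{2}}{8} + \frac{5 x}{2}\right) \log{\left(2 x^{2} + 1 \right)} - \frac{3 \log{\left(x^{2} + \frac{1}{2} \right)}}{16} + \frac{5 \sqrt{2} \operatorname{atan}{\left(\sqrt{2} x \right)}}{2} + 2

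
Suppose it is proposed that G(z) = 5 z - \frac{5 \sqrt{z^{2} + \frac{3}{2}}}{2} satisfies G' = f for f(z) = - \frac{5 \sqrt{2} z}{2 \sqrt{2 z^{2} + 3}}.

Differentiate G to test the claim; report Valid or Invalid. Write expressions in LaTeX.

Invalid: d/dz[G] - f = 5, which is not 0.

d/dz[G] = \frac{- 5 \sqrt{2} z + 10 \sqrt{2 z^{2} + 3}}{2 \sqrt{2 z^{2} + 3}}
d/dz[G] - f(z) = 5 != 0.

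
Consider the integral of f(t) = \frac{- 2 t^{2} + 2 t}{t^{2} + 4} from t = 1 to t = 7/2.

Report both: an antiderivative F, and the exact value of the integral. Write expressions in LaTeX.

Antiderivative: F(t) = - 2 t + \log{\left(t^{2} + 4 \right)} + 4 \operatorname{atan}{\left(\frac{t}{2} \right)}; value = -5 - 4 \operatorname{atan}{\left(\frac{1}{2} \right)} - \log{\left(5 \right)} + \log{\left(\frac{65}{4} \right)} + 4 \operatorname{atan}{\left(\frac{7}{4} \right)}

Whatever form F(t) takes, F'(t) = f(t) is non-negotiable.
F(t) = - 2 t + \log{\left(t^{2} + 4 \right)} + 4 \operatorname{atan}{\left(\frac{t}{2} \right)} is an antiderivative of f.
Check: d/dt[- 2 t + \log{\left(t^{2} + 4 \right)} + 4 \operatorname{atan}{\left(\frac{t}{2} \right)}] = \frac{- 2 t^{2} + 2 t}{t^{2} + 4} = f(t).
F(7/2) = -7 + \log{\left(\frac{65}{4} \right)} + 4 \operatorname{atan}{\left(\frac{7}{4} \right)}; F(1) = -2 + \log{\left(5 \right)} + 4 \operatorname{atan}{\left(\frac{1}{2} \right)}.
Integral = F(7/2) - F(1) = -5 - 4 \operatorname{atan}{\left(\frac{1}{2} \right)} - \log{\left(5 \right)} + \log{\left(\frac{65}{4} \right)} + 4 \operatorname{atan}{\left(\frac{7}{4} \right)}.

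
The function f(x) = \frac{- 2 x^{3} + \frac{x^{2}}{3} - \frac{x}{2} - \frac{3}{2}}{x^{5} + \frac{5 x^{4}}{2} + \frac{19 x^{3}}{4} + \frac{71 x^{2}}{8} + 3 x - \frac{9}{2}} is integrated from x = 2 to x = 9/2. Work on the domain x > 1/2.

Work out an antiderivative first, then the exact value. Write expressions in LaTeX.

The denominator factors as 3 \left(2 x - 1\right) \left(2 x + 3\right)^{2} \left(x^{2} + 4\right); partial fractions split f into directly integrable pieces: - \frac{4 \left(4447 x + 3167\right)}{31875 \left(x^{2} + 4\right)} + \frac{1677}{1250 \left(2 x + 3\right)} - \frac{54}{25 \left(2 x + 3\right)^{2}} - \frac{23}{102 \left(2 x - 1\right)}.
F(x) = \frac{- 28750 x \log{\left(x - \frac{1}{2} \right)} + 171054 x \log{\left(x + \frac{3}{2} \right)} - 71152 x \log{\left(x^{2} + 4 \right)} - 50672 x \operatorname{atan}{\left(\frac{x}{2} \right)} - 43125 \log{\left(x - \frac{1}{2} \right)} + 256581 \log{\left(x + \frac{3}{2} \right)} - 106728 \log{\left(x^{2} + 4 \right)} - 76008 \operatorname{atan}{\left(\frac{x}{2} \right)} + 137700}{255000 x + 382500} is an antiderivative of f.
Check: d/dx[\frac{- 28750 x \log{\left(x - \frac{1}{2} \right)} + 171054 x \log{\left(x + \frac{3}{2} \right)} - 71152 x \log{\left(x^{2} + 4 \right)} - 50672 x \operatorname{atan}{\left(\frac{x}{2} \right)} - 43125 \log{\left(x - \frac{1}{2} \right)} + 256581 \log{\left(x + \frac{3}{2} \right)} - 106728 \log{\left(x^{2} + 4 \right)} - 76008 \operatorname{atan}{\left(\frac{x}{2} \right)} + 137700}{255000 x + 382500}] = \frac{- 48 x^{3} + 8 x^{2} - 12 x - 36}{24 x^{5} + 60 x^{4} + 114 x^{3} + 213 x^{2} + 72 x - 108}, which equals f(x).
F(9/2) = - \frac{8894 \log{\left(\frac{97}{4} \right)}}{31875} - \frac{6334 \operatorname{atan}{\left(\frac{9}{4} \right)}}{31875} - \frac{23 \log{\left(4 \right)}}{204} + \frac{9}{100} + \frac{1677 \log{\left(6 \right)}}{2500}; F(2) = - \frac{8894 \log{\left(8 \right)}}{31875} - \frac{3167 \pi}{63750} - \frac{23 \log{\left(\frac{3}{2} \right)}}{204} + \frac{27}{175} + \frac{1677 \log{\left(\frac{7}{2} \right)}}{2500}.
Integral = F(9/2) - F(2) = - \frac{8894 \log{\left(\frac{97}{4} \right)}}{31875} - \frac{1677 \log{\left(\frac{7}{2} \right)}}{2500} - \frac{6334 \operatorname{atan}{\left(\frac{9}{4} \right)}}{31875} - \frac{23 \log{\left(4 \right)}}{204} - \frac{9}{140} + \frac{23 \log{\left(\frac{3}{2} \right)}}{204} + \frac{3167 \pi}{63750} + \frac{8894 \log{\left(8 \right)}}{31875} + \frac{1677 \log{\left(6 \right)}}{2500}.

Antiderivative: F(x) = \frac{- 28750 x \log{\left(x - \frac{1}{2} \right)} + 171054 x \log{\left(x + \frac{3}{2} \right)} - 71152 x \log{\left(x^{2} + 4 \right)} - 50672 x \operatorname{atan}{\left(\frac{x}{2} \right)} - 43125 \log{\left(x - \frac{1}{2} \right)} + 256581 \log{\left(x + \frac{3}{2} \right)} - 106728 \log{\left(x^{2} + 4 \right)} - 76008 \operatorname{atan}{\left(\frac{x}{2} \right)} + 137700}{255000 x + 382500}; value = - \frac{8894 \log{\left(\frac{97}{4} \right)}}{31875} - \frac{1677 \log{\left(\frac{7}{2} \right)}}{2500} - \frac{6334 \operatorname{atan}{\left(\frac{9}{4} \right)}}{31875} - \frac{23 \log{\left(4 \right)}}{204} - \frac{9}{140} + \frac{23 \log{\left(\frac{3}{2} \right)}}{204} + \frac{3167 \pi}{63750} + \frac{8894 \log{\left(8 \right)}}{31875} + \frac{1677 \log{\left(6 \right)}}{2500}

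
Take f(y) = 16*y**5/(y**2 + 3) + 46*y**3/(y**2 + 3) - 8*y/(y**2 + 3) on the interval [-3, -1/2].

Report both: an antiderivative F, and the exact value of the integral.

Antiderivative: F(y) = 4*y**4 - y**2 - log(y**2/2 + 3/2); value = -315 - log(13/8) + log(6)

The integrand splits into summands that can be handled one at a time.
F(y) = 4*y**4 - y**2 - log(y**2/2 + 3/2) is an antiderivative of f.
Check: d/dy[4*y**4 - y**2 - log(y**2/2 + 3/2)] = (16*y**5 + 46*y**3 - 8*y)/(y**2 + 3), which equals f(y).
F(-1/2) = -log(13/8); F(-3) = 315 - log(6).
Integral = F(-1/2) - F(-3) = -315 - log(13/8) + log(6).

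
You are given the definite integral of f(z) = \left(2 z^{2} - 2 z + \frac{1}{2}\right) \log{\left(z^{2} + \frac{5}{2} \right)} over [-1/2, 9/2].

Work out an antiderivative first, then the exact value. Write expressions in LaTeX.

Antiderivative: F(z) = \frac{12 z^{3} \log{\left(z^{2} + \frac{5}{2} \right)} - 8 z^{3} - 18 z^{2} \log{\left(z^{2} + \frac{5}{2} \right)} + 18 z^{2} + 9 z \log{\left(z^{2} + \frac{5}{2} \right)} + 42 z - 45 \log{\left(z^{2} + \frac{5}{2} \right)} - 21 \sqrt{10} \operatorname{atan}{\left(\frac{\sqrt{10} z}{5} \right)}}{18}; value = - \frac{80}{9} - \frac{7 \sqrt{10} \operatorname{atan}{\left(\frac{9 \sqrt{10}}{10} \right)}}{6} - \frac{7 \sqrt{10} \operatorname{atan}{\left(\frac{\sqrt{10}}{10} \right)}}{6} + \frac{37 \log{\left(\frac{11}{4} \right)}}{12} + \frac{161 \log{\left(\frac{91}{4} \right)}}{4}

A candidate is checked by its d/dz: the result must match f(z).
F(z) = \frac{12 z^{3} \log{\left(z^{2} + \frac{5}{2} \right)} - 8 z^{3} - 18 z^{2} \log{\left(z^{2} + \frac{5}{2} \right)} + 18 z^{2} + 9 z \log{\left(z^{2} + \frac{5}{2} \right)} + 42 z - 45 \log{\left(z^{2} + \frac{5}{2} \right)} - 21 \sqrt{10} \operatorname{atan}{\left(\frac{\sqrt{10} z}{5} \right)}}{18} is an antiderivative of f.
Check: d/dz[\frac{12 z^{3} \log{\left(z^{2} + \frac{5}{2} \right)} - 8 z^{3} - 18 z^{2} \log{\left(z^{2} + \frac{5}{2} \right)} + 18 z^{2} + 9 z \log{\left(z^{2} + \frac{5}{2} \right)} + 42 z - 45 \log{\left(z^{2} + \frac{5}{2} \right)} - 21 \sqrt{10} \operatorname{atan}{\left(\frac{\sqrt{10} z}{5} \right)}}{18}] = 2 z^{2} \log{\left(z^{2} + \frac{5}{2} \right)} - 2 z \log{\left(z^{2} + \frac{5}{2} \right)} + \frac{\log{\left(z^{2} + \frac{5}{2} \right)}}{2}, which equals f(z).
F(9/2) = - \frac{39}{4} - \frac{7 \sqrt{10} \operatorname{atan}{\left(\frac{9 \sqrt{10}}{10} \right)}}{6} + \frac{161 \log{\left(\frac{91}{4} \right)}}{4}; F(-1/2) = - \frac{37 \log{\left(\frac{11}{4} \right)}}{12} - \frac{31}{36} + \frac{7 \sqrt{10} \operatorname{atan}{\left(\frac{\sqrt{10}}{10} \right)}}{6}.
Integral = F(9/2) - F(-1/2) = - \frac{80}{9} - \frac{7 \sqrt{10} \operatorname{atan}{\left(\frac{9 \sqrt{10}}{10} \right)}}{6} - \frac{7 \sqrt{10} \operatorname{atan}{\left(\frac{\sqrt{10}}{10} \right)}}{6} + \frac{37 \log{\left(\frac{11}{4} \right)}}{12} + \frac{161 \log{\left(\frac{91}{4} \right)}}{4}.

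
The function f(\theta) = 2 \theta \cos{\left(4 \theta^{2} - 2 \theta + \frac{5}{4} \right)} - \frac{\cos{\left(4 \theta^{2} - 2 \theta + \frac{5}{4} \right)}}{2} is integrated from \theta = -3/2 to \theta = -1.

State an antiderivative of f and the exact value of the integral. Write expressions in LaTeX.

The substitution u = 4 \theta^{2} - 2 \theta + \frac{5}{4} works: f is exactly (dF/du)*(du/d\theta) for that inner function.
F(\theta) = \frac{\sin{\left(4 \theta^{2} - 2 \theta + \frac{5}{4} \right)}}{4} is an antiderivative of f.
Check: d/d\theta[\frac{\sin{\left(4 \theta^{2} - 2 \theta + \frac{5}{4} \right)}}{4}] = 2 \theta \cos{\left(4 \theta^{2} - 2 \theta + \frac{5}{4} \right)} - \frac{\cos{\left(4 \theta^{2} - 2 \theta + \frac{5}{4} \right)}}{2} = f(\theta).
F(-1) = \frac{\sin{\left(\frac{29}{4} \right)}}{4}; F(-3/2) = \frac{\sin{\left(\frac{53}{4} \right)}}{4}.
Integral = F(-1) - F(-3/2) = - \frac{\sin{\left(\frac{53}{4} \right)}}{4} + \frac{\sin{\left(\frac{29}{4} \right)}}{4}.

Antiderivative: F(\theta) = \frac{\sin{\left(4 \theta^{2} - 2 \theta + \frac{5}{4} \right)}}{4}; value = - \frac{\sin{\left(\frac{53}{4} \right)}}{4} + \frac{\sin{\left(\frac{29}{4} \right)}}{4}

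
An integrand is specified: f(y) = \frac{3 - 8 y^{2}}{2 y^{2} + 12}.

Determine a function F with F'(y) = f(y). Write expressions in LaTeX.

An antiderivative is F(y) = - 4 y + \frac{17 \sqrt{6} \operatorname{atan}{\left(\frac{\sqrt{6} y}{6} \right)}}{4}.

A candidate is checked by its d/dy: the result must match f(y).
Check: d/dy[- 4 y + \frac{17 \sqrt{6} \operatorname{atan}{\left(\frac{\sqrt{6} y}{6} \right)}}{4}] = \frac{3 - 8 y^{2}}{2 y^{2} + 12} = f(y).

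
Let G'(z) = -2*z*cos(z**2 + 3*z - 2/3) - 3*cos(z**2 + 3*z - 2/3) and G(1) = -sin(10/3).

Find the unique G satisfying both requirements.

G(z) = -sin(z**2 + 3*z - 2/3)

The substitution u = z**2 + 3*z - 2/3 works: G'(z) is exactly (dG/du)*(du/dz) for that inner function.
A general antiderivative is -sin(z**2 + 3*z - 2/3) + C.
The condition gives C = -sin(10/3) - (-sin(10/3)) = 0.
So G(z) = -sin(z**2 + 3*z - 2/3).
Check: d/dz[-sin(z**2 + 3*z - 2/3)] = -2*z*cos(z**2 + 3*z - 2/3) - 3*cos(z**2 + 3*z - 2/3) = G'(z).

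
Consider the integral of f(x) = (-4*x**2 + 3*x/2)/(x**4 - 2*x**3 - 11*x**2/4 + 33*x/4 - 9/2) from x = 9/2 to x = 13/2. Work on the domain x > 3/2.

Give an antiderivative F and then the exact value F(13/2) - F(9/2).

Factor the denominator ((x - 1)*(x + 2)*(2*x - 3)**2) and decompose: f = 276/(49*(2*x - 3)) - 108/(7*(2*x - 3)**2) + 76/(147*(x + 2)) - 10/(3*(x - 1)); each piece integrates to a log, atan, or power term.
F(x) = (828*x*log(x - 3/2) - 980*x*log(x - 1) + 152*x*log(x + 2) - 1242*log(x - 3/2) + 1470*log(x - 1) - 228*log(x + 2) + 1134)/(294*x - 441) is an antiderivative of f.
Check: d/dx[(828*x*log(x - 3/2) - 980*x*log(x - 1) + 152*x*log(x + 2) - 1242*log(x - 3/2) + 1470*log(x - 1) - 228*log(x + 2) + 1134)/(294*x - 441)] = (-16*x**2 + 6*x)/(4*x**4 - 8*x**3 - 11*x**2 + 33*x - 18), which equals f(x).
F(13/2) = -10*log(11/2)/3 + 27/35 + 76*log(17/2)/147 + 138*log(5)/49; F(9/2) = -10*log(7/2)/3 + 76*log(13/2)/147 + 9/7 + 138*log(3)/49.
Integral = F(13/2) - F(9/2) = -10*log(11/2)/3 - 138*log(3)/49 - 76*log(13/2)/147 - 18/35 + 76*log(17/2)/147 + 10*log(7/2)/3 + 138*log(5)/49.

Antiderivative: F(x) = (828*x*log(x - 3/2) - 980*x*log(x - 1) + 152*x*log(x + 2) - 1242*log(x - 3/2) + 1470*log(x - 1) - 228*log(x + 2) + 1134)/(294*x - 441); value = -10*log(11/2)/3 - 138*log(3)/49 - 76*log(13/2)/147 - 18/35 + 76*log(17/2)/147 + 10*log(7/2)/3 + 138*log(5)/49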